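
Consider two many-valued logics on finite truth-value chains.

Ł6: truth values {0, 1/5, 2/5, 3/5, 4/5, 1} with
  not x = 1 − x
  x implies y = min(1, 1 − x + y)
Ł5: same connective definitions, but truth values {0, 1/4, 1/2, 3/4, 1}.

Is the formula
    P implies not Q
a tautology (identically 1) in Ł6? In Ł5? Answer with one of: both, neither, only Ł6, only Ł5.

In Ł6: at P = 1/5, Q = 1 the value is 4/5 — not a tautology.
In Ł5: at P = 1/4, Q = 1 the value is 3/4 — not a tautology.

neither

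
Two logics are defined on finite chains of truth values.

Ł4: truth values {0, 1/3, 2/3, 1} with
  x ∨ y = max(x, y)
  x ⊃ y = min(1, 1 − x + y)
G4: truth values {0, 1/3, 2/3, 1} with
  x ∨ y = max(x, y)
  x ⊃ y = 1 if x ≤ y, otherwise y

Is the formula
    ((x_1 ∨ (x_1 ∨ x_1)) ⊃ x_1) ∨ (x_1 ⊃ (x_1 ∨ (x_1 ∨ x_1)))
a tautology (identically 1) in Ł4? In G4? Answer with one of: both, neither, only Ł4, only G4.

both

In Ł4: every assignment gives 1 — tautology.
In G4: every assignment gives 1 — tautology.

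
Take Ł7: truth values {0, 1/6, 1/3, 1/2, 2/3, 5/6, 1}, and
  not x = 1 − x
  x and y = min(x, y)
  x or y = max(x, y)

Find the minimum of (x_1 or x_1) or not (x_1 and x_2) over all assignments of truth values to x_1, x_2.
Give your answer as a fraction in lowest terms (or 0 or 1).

1/2

Take x_1 = 1/2, x_2 = 1/2:
x_1 or x_1 = 1/2 or 1/2 = 1/2
x_1 and x_2 = 1/2 and 1/2 = 1/2
not (x_1 and x_2) = not 1/2 = 1/2
(x_1 or x_1) or not (x_1 and x_2) = 1/2 or 1/2 = 1/2
No assignment yields a value below 1/2, so this is the minimum.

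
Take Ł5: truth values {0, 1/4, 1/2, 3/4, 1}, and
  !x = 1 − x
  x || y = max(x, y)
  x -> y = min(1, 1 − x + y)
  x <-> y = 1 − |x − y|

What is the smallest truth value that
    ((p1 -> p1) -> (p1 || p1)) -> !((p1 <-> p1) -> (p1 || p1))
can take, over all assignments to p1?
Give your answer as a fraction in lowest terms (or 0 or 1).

0

Take p1 = 1:
p1 -> p1 = 1 -> 1 = 1
p1 || p1 = 1 || 1 = 1
(p1 -> p1) -> (p1 || p1) = 1 -> 1 = 1
p1 <-> p1 = 1 <-> 1 = 1
p1 || p1 = 1 || 1 = 1
(p1 <-> p1) -> (p1 || p1) = 1 -> 1 = 1
!((p1 <-> p1) -> (p1 || p1)) = !1 = 0
((p1 -> p1) -> (p1 || p1)) -> !((p1 <-> p1) -> (p1 || p1)) = 1 -> 0 = 0
No assignment yields a value below 0, so this is the minimum.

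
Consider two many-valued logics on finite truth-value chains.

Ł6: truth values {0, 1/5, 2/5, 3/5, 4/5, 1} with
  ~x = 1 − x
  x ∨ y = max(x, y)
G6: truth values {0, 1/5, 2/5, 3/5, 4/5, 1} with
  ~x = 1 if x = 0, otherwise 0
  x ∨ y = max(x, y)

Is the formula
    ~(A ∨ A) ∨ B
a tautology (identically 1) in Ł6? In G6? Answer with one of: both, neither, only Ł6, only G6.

neither

In Ł6: at A = 1/5, B = 0 the value is 4/5 — not a tautology.
In G6: at A = 1/5, B = 0 the value is 0 — not a tautology.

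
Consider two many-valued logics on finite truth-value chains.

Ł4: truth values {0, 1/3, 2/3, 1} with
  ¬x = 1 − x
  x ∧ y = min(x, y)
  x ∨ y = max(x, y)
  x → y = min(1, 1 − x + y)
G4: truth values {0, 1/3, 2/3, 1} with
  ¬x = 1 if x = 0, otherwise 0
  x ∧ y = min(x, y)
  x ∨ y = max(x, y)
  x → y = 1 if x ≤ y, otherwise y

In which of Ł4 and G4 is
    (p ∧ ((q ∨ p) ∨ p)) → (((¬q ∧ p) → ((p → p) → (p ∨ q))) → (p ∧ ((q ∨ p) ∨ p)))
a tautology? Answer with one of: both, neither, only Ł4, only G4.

both

In Ł4: every assignment gives 1 — tautology.
In G4: every assignment gives 1 — tautology.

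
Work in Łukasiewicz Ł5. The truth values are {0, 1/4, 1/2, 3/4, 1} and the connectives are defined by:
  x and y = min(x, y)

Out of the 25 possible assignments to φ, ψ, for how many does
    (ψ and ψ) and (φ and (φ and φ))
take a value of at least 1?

value 1: 1 assignment (counts)
value 3/4: 3 assignments
value 1/2: 5 assignments
value 1/4: 7 assignments
value 0: 9 assignments
So 1 of the 25 assignments meets the threshold.

1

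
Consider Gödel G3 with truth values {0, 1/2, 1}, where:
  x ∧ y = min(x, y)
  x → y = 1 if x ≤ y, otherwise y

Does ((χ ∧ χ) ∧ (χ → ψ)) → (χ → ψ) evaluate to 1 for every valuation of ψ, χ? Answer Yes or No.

ψ = 0, χ = 0 ↦ 1
ψ = 0, χ = 1/2 ↦ 1
ψ = 0, χ = 1 ↦ 1
ψ = 1/2, χ = 0 ↦ 1
ψ = 1/2, χ = 1/2 ↦ 1
ψ = 1/2, χ = 1 ↦ 1
ψ = 1, χ = 0 ↦ 1
ψ = 1, χ = 1/2 ↦ 1
ψ = 1, χ = 1 ↦ 1
Every assignment gives a value ≥ 1.

Yes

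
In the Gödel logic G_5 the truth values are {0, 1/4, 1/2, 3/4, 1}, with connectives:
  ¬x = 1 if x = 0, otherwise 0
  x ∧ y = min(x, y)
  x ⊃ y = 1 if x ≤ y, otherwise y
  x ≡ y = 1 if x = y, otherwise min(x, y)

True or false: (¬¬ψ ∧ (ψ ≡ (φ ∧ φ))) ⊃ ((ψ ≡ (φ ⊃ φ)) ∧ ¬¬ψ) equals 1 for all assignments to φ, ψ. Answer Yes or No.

Counterexample: take φ = 1/4, ψ = 1/4.
¬ψ = ¬1/4 = 0
¬¬ψ = ¬0 = 1
φ ∧ φ = 1/4 ∧ 1/4 = 1/4
ψ ≡ (φ ∧ φ) = 1/4 ≡ 1/4 = 1
¬¬ψ ∧ (ψ ≡ (φ ∧ φ)) = 1 ∧ 1 = 1
φ ⊃ φ = 1/4 ⊃ 1/4 = 1
ψ ≡ (φ ⊃ φ) = 1/4 ≡ 1 = 1/4
¬ψ = ¬1/4 = 0
¬¬ψ = ¬0 = 1
(ψ ≡ (φ ⊃ φ)) ∧ ¬¬ψ = 1/4 ∧ 1 = 1/4
(¬¬ψ ∧ (ψ ≡ (φ ∧ φ))) ⊃ ((ψ ≡ (φ ⊃ φ)) ∧ ¬¬ψ) = 1 ⊃ 1/4 = 1/4
This gives 1/4 ≠ 1.

No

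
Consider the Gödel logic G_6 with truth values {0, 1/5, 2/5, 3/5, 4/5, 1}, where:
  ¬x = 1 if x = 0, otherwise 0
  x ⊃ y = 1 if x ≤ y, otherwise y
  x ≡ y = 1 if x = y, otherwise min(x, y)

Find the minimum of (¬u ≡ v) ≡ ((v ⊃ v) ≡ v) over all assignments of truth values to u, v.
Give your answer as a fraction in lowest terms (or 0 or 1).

Take u = 1/5, v = 0:
¬u = ¬1/5 = 0
¬u ≡ v = 0 ≡ 0 = 1
v ⊃ v = 0 ⊃ 0 = 1
(v ⊃ v) ≡ v = 1 ≡ 0 = 0
(¬u ≡ v) ≡ ((v ⊃ v) ≡ v) = 1 ≡ 0 = 0
No assignment yields a value below 0, so this is the minimum.

0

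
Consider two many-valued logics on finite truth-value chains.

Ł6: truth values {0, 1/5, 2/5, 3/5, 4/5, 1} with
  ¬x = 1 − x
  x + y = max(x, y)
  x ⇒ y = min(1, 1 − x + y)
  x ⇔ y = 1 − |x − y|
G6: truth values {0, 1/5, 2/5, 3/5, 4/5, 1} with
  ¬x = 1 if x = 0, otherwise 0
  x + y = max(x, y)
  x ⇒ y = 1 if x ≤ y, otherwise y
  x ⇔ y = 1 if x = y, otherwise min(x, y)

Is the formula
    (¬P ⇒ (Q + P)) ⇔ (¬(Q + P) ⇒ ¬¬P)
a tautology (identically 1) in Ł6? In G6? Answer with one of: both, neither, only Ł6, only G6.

In Ł6: every assignment gives 1 — tautology.
In G6: at P = 0, Q = 1/5 the value is 1/5 — not a tautology.

only Ł6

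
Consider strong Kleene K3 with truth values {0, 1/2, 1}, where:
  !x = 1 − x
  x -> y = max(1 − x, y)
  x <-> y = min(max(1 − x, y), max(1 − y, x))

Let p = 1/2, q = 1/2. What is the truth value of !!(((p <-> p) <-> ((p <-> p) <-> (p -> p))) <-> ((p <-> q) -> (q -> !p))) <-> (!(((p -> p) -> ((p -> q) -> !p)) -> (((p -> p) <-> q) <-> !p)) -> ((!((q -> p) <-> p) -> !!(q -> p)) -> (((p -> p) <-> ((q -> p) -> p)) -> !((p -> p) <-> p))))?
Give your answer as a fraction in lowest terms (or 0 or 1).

p <-> p = 1/2 <-> 1/2 = 1/2
p <-> p = 1/2 <-> 1/2 = 1/2
p -> p = 1/2 -> 1/2 = 1/2
(p <-> p) <-> (p -> p) = 1/2 <-> 1/2 = 1/2
(p <-> p) <-> ((p <-> p) <-> (p -> p)) = 1/2 <-> 1/2 = 1/2
p <-> q = 1/2 <-> 1/2 = 1/2
!p = !1/2 = 1/2
q -> !p = 1/2 -> 1/2 = 1/2
(p <-> q) -> (q -> !p) = 1/2 -> 1/2 = 1/2
((p <-> p) <-> ((p <-> p) <-> (p -> p))) <-> ((p <-> q) -> (q -> !p)) = 1/2 <-> 1/2 = 1/2
!(((p <-> p) <-> ((p <-> p) <-> (p -> p))) <-> ((p <-> q) -> (q -> !p))) = !1/2 = 1/2
!!(((p <-> p) <-> ((p <-> p) <-> (p -> p))) <-> ((p <-> q) -> (q -> !p))) = !1/2 = 1/2
p -> p = 1/2 -> 1/2 = 1/2
p -> q = 1/2 -> 1/2 = 1/2
!p = !1/2 = 1/2
(p -> q) -> !p = 1/2 -> 1/2 = 1/2
(p -> p) -> ((p -> q) -> !p) = 1/2 -> 1/2 = 1/2
p -> p = 1/2 -> 1/2 = 1/2
(p -> p) <-> q = 1/2 <-> 1/2 = 1/2
!p = !1/2 = 1/2
((p -> p) <-> q) <-> !p = 1/2 <-> 1/2 = 1/2
((p -> p) -> ((p -> q) -> !p)) -> (((p -> p) <-> q) <-> !p) = 1/2 -> 1/2 = 1/2
!(((p -> p) -> ((p -> q) -> !p)) -> (((p -> p) <-> q) <-> !p)) = !1/2 = 1/2
q -> p = 1/2 -> 1/2 = 1/2
(q -> p) <-> p = 1/2 <-> 1/2 = 1/2
!((q -> p) <-> p) = !1/2 = 1/2
q -> p = 1/2 -> 1/2 = 1/2
!(q -> p) = !1/2 = 1/2
!!(q -> p) = !1/2 = 1/2
!((q -> p) <-> p) -> !!(q -> p) = 1/2 -> 1/2 = 1/2
p -> p = 1/2 -> 1/2 = 1/2
q -> p = 1/2 -> 1/2 = 1/2
(q -> p) -> p = 1/2 -> 1/2 = 1/2
(p -> p) <-> ((q -> p) -> p) = 1/2 <-> 1/2 = 1/2
p -> p = 1/2 -> 1/2 = 1/2
(p -> p) <-> p = 1/2 <-> 1/2 = 1/2
!((p -> p) <-> p) = !1/2 = 1/2
((p -> p) <-> ((q -> p) -> p)) -> !((p -> p) <-> p) = 1/2 -> 1/2 = 1/2
(!((q -> p) <-> p) -> !!(q -> p)) -> (((p -> p) <-> ((q -> p) -> p)) -> !((p -> p) <-> p)) = 1/2 -> 1/2 = 1/2
!(((p -> p) -> ((p -> q) -> !p)) -> (((p -> p) <-> q) <-> !p)) -> ((!((q -> p) <-> p) -> !!(q -> p)) -> (((p -> p) <-> ((q -> p) -> p)) -> !((p -> p) <-> p))) = 1/2 -> 1/2 = 1/2
!!(((p <-> p) <-> ((p <-> p) <-> (p -> p))) <-> ((p <-> q) -> (q -> !p))) <-> (!(((p -> p) -> ((p -> q) -> !p)) -> (((p -> p) <-> q) <-> !p)) -> ((!((q -> p) <-> p) -> !!(q -> p)) -> (((p -> p) <-> ((q -> p) -> p)) -> !((p -> p) <-> p)))) = 1/2 <-> 1/2 = 1/2

1/2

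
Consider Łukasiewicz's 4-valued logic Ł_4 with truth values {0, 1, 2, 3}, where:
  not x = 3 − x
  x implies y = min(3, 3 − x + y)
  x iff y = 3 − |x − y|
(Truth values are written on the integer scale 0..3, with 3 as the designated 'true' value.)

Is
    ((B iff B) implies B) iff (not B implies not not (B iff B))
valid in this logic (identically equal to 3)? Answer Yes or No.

No

Counterexample: take B = 0.
B iff B = 0 iff 0 = 3
(B iff B) implies B = 3 implies 0 = 0
not B = not 0 = 3
B iff B = 0 iff 0 = 3
not (B iff B) = not 3 = 0
not not (B iff B) = not 0 = 3
not B implies not not (B iff B) = 3 implies 3 = 3
((B iff B) implies B) iff (not B implies not not (B iff B)) = 0 iff 3 = 0
This gives 0 ≠ 3.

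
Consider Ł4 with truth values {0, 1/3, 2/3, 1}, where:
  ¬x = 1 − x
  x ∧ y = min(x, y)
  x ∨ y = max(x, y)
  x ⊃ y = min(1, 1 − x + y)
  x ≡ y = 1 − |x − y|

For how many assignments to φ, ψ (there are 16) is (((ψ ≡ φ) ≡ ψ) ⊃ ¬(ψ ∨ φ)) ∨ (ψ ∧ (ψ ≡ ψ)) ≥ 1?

8

φ = 0, ψ = 0 ↦ 1  ≥
φ = 0, ψ = 1/3 ↦ 1  ≥
φ = 0, ψ = 2/3 ↦ 2/3  <
φ = 0, ψ = 1 ↦ 1  ≥
φ = 1/3, ψ = 0 ↦ 1  ≥
φ = 1/3, ψ = 1/3 ↦ 1  ≥
φ = 1/3, ψ = 2/3 ↦ 2/3  <
φ = 1/3, ψ = 1 ↦ 1  ≥
φ = 2/3, ψ = 0 ↦ 2/3  <
φ = 2/3, ψ = 1/3 ↦ 2/3  <
φ = 2/3, ψ = 2/3 ↦ 2/3  <
φ = 2/3, ψ = 1 ↦ 1  ≥
φ = 1, ψ = 0 ↦ 0  <
φ = 1, ψ = 1/3 ↦ 1/3  <
φ = 1, ψ = 2/3 ↦ 2/3  <
φ = 1, ψ = 1 ↦ 1  ≥
So 8 of the 16 assignments meet the threshold.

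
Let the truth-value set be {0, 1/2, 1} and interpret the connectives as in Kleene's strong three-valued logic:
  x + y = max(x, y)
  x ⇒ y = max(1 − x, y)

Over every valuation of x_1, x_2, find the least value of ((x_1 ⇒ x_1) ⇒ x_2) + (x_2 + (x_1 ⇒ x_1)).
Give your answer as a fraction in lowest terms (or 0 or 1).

Take x_1 = 1/2, x_2 = 0:
x_1 ⇒ x_1 = 1/2 ⇒ 1/2 = 1/2
(x_1 ⇒ x_1) ⇒ x_2 = 1/2 ⇒ 0 = 1/2
x_1 ⇒ x_1 = 1/2 ⇒ 1/2 = 1/2
x_2 + (x_1 ⇒ x_1) = 0 + 1/2 = 1/2
((x_1 ⇒ x_1) ⇒ x_2) + (x_2 + (x_1 ⇒ x_1)) = 1/2 + 1/2 = 1/2
No assignment yields a value below 1/2, so this is the minimum.

1/2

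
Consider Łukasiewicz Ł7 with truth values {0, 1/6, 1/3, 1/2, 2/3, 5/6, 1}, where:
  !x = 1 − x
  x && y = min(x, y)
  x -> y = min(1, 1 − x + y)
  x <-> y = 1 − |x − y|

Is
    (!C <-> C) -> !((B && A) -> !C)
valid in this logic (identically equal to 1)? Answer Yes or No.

Counterexample: take A = 0, B = 0, C = 1/6.
!C = !1/6 = 5/6
!C <-> C = 5/6 <-> 1/6 = 1/3
B && A = 0 && 0 = 0
!C = !1/6 = 5/6
(B && A) -> !C = 0 -> 5/6 = 1
!((B && A) -> !C) = !1 = 0
(!C <-> C) -> !((B && A) -> !C) = 1/3 -> 0 = 2/3
This gives 2/3 ≠ 1.

No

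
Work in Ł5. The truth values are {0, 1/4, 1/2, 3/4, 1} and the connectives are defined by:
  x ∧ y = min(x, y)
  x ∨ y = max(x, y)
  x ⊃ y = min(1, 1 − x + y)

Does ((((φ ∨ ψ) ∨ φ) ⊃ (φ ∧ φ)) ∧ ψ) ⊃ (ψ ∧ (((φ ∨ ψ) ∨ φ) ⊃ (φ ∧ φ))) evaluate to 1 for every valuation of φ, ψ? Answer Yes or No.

Yes

At φ = 1/2, ψ = 0, for instance:
φ ∨ ψ = 1/2 ∨ 0 = 1/2
(φ ∨ ψ) ∨ φ = 1/2 ∨ 1/2 = 1/2
φ ∧ φ = 1/2 ∧ 1/2 = 1/2
((φ ∨ ψ) ∨ φ) ⊃ (φ ∧ φ) = 1/2 ⊃ 1/2 = 1
(((φ ∨ ψ) ∨ φ) ⊃ (φ ∧ φ)) ∧ ψ = 1 ∧ 0 = 0
ψ ∧ (((φ ∨ ψ) ∨ φ) ⊃ (φ ∧ φ)) = 0 ∧ 1 = 0
((((φ ∨ ψ) ∨ φ) ⊃ (φ ∧ φ)) ∧ ψ) ⊃ (ψ ∧ (((φ ∨ ψ) ∨ φ) ⊃ (φ ∧ φ))) = 0 ⊃ 0 = 1
and checking the remaining 24 assignments likewise gives ≥ 1 in every case.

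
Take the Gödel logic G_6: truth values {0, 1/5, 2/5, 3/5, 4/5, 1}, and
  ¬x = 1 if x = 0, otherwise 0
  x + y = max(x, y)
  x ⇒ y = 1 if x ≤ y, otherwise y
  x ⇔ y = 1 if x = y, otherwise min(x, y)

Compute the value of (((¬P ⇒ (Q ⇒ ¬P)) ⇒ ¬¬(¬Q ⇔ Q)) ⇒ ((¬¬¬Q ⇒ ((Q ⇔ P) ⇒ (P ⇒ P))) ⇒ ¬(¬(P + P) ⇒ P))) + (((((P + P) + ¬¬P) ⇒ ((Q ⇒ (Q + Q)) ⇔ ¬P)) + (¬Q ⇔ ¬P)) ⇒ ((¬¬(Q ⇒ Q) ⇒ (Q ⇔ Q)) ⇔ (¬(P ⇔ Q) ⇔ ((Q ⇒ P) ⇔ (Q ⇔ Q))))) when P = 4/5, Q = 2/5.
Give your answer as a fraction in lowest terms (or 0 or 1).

1

¬P = ¬4/5 = 0
¬P = ¬4/5 = 0
Q ⇒ ¬P = 2/5 ⇒ 0 = 0
¬P ⇒ (Q ⇒ ¬P) = 0 ⇒ 0 = 1
¬Q = ¬2/5 = 0
¬Q ⇔ Q = 0 ⇔ 2/5 = 0
¬(¬Q ⇔ Q) = ¬0 = 1
¬¬(¬Q ⇔ Q) = ¬1 = 0
(¬P ⇒ (Q ⇒ ¬P)) ⇒ ¬¬(¬Q ⇔ Q) = 1 ⇒ 0 = 0
¬Q = ¬2/5 = 0
¬¬Q = ¬0 = 1
¬¬¬Q = ¬1 = 0
Q ⇔ P = 2/5 ⇔ 4/5 = 2/5
P ⇒ P = 4/5 ⇒ 4/5 = 1
(Q ⇔ P) ⇒ (P ⇒ P) = 2/5 ⇒ 1 = 1
¬¬¬Q ⇒ ((Q ⇔ P) ⇒ (P ⇒ P)) = 0 ⇒ 1 = 1
P + P = 4/5 + 4/5 = 4/5
¬(P + P) = ¬4/5 = 0
¬(P + P) ⇒ P = 0 ⇒ 4/5 = 1
¬(¬(P + P) ⇒ P) = ¬1 = 0
(¬¬¬Q ⇒ ((Q ⇔ P) ⇒ (P ⇒ P))) ⇒ ¬(¬(P + P) ⇒ P) = 1 ⇒ 0 = 0
((¬P ⇒ (Q ⇒ ¬P)) ⇒ ¬¬(¬Q ⇔ Q)) ⇒ ((¬¬¬Q ⇒ ((Q ⇔ P) ⇒ (P ⇒ P))) ⇒ ¬(¬(P + P) ⇒ P)) = 0 ⇒ 0 = 1
P + P = 4/5 + 4/5 = 4/5
¬P = ¬4/5 = 0
¬¬P = ¬0 = 1
(P + P) + ¬¬P = 4/5 + 1 = 1
Q + Q = 2/5 + 2/5 = 2/5
Q ⇒ (Q + Q) = 2/5 ⇒ 2/5 = 1
¬P = ¬4/5 = 0
(Q ⇒ (Q + Q)) ⇔ ¬P = 1 ⇔ 0 = 0
((P + P) + ¬¬P) ⇒ ((Q ⇒ (Q + Q)) ⇔ ¬P) = 1 ⇒ 0 = 0
¬Q = ¬2/5 = 0
¬P = ¬4/5 = 0
¬Q ⇔ ¬P = 0 ⇔ 0 = 1
(((P + P) + ¬¬P) ⇒ ((Q ⇒ (Q + Q)) ⇔ ¬P)) + (¬Q ⇔ ¬P) = 0 + 1 = 1
Q ⇒ Q = 2/5 ⇒ 2/5 = 1
¬(Q ⇒ Q) = ¬1 = 0
¬¬(Q ⇒ Q) = ¬0 = 1
Q ⇔ Q = 2/5 ⇔ 2/5 = 1
¬¬(Q ⇒ Q) ⇒ (Q ⇔ Q) = 1 ⇒ 1 = 1
P ⇔ Q = 4/5 ⇔ 2/5 = 2/5
¬(P ⇔ Q) = ¬2/5 = 0
Q ⇒ P = 2/5 ⇒ 4/5 = 1
Q ⇔ Q = 2/5 ⇔ 2/5 = 1
(Q ⇒ P) ⇔ (Q ⇔ Q) = 1 ⇔ 1 = 1
¬(P ⇔ Q) ⇔ ((Q ⇒ P) ⇔ (Q ⇔ Q)) = 0 ⇔ 1 = 0
(¬¬(Q ⇒ Q) ⇒ (Q ⇔ Q)) ⇔ (¬(P ⇔ Q) ⇔ ((Q ⇒ P) ⇔ (Q ⇔ Q))) = 1 ⇔ 0 = 0
((((P + P) + ¬¬P) ⇒ ((Q ⇒ (Q + Q)) ⇔ ¬P)) + (¬Q ⇔ ¬P)) ⇒ ((¬¬(Q ⇒ Q) ⇒ (Q ⇔ Q)) ⇔ (¬(P ⇔ Q) ⇔ ((Q ⇒ P) ⇔ (Q ⇔ Q)))) = 1 ⇒ 0 = 0
(((¬P ⇒ (Q ⇒ ¬P)) ⇒ ¬¬(¬Q ⇔ Q)) ⇒ ((¬¬¬Q ⇒ ((Q ⇔ P) ⇒ (P ⇒ P))) ⇒ ¬(¬(P + P) ⇒ P))) + (((((P + P) + ¬¬P) ⇒ ((Q ⇒ (Q + Q)) ⇔ ¬P)) + (¬Q ⇔ ¬P)) ⇒ ((¬¬(Q ⇒ Q) ⇒ (Q ⇔ Q)) ⇔ (¬(P ⇔ Q) ⇔ ((Q ⇒ P) ⇔ (Q ⇔ Q))))) = 1 + 0 = 1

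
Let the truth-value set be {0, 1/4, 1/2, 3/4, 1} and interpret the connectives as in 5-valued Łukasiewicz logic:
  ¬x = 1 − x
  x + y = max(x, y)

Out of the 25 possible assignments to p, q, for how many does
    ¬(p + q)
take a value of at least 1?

value 1: 1 assignment (counts)
value 3/4: 3 assignments
value 1/2: 5 assignments
value 1/4: 7 assignments
value 0: 9 assignments
So 1 of the 25 assignments meets the threshold.

1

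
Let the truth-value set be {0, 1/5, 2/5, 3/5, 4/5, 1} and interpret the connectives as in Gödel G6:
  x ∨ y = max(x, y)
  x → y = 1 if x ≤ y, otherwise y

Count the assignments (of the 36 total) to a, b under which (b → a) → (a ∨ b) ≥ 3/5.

value 1: 21 assignments (counts)
value 4/5: 5 assignments (counts)
value 3/5: 4 assignments (counts)
value 2/5: 3 assignments
value 1/5: 2 assignments
value 0: 1 assignment
So 30 of the 36 assignments meet the threshold.

30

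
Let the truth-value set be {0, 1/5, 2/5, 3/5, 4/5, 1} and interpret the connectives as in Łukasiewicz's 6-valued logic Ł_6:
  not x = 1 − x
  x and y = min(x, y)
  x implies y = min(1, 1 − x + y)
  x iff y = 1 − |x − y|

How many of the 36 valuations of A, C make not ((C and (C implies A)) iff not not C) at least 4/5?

value 1: 1 assignment (counts)
value 4/5: 1 assignment (counts)
value 3/5: 2 assignments
value 2/5: 2 assignments
value 1/5: 3 assignments
value 0: 27 assignments
So 2 of the 36 assignments meet the threshold.

2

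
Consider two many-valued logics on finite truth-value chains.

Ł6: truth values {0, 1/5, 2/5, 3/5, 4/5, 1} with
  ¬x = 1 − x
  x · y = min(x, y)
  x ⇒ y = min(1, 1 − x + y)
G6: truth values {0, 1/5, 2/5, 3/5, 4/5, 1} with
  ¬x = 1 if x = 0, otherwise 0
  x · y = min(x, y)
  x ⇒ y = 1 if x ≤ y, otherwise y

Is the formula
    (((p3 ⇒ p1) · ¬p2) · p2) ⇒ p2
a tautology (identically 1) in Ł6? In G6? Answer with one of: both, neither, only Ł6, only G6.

In Ł6: every assignment gives 1 — tautology.
In G6: every assignment gives 1 — tautology.

both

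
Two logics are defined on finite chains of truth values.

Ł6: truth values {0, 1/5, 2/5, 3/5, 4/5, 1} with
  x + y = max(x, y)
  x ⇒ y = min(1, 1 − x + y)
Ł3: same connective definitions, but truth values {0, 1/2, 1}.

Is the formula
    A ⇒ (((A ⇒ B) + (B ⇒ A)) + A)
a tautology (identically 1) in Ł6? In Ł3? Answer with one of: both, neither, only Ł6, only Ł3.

both

In Ł6: every assignment gives 1 — tautology.
In Ł3: every assignment gives 1 — tautology.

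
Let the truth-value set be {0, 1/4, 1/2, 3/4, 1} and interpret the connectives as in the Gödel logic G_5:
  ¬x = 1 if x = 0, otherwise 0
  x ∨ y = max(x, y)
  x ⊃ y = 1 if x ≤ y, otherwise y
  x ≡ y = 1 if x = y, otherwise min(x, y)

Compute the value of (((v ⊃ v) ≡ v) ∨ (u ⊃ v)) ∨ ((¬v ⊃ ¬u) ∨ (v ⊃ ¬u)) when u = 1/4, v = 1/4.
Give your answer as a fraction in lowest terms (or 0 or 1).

v ⊃ v = 1/4 ⊃ 1/4 = 1
(v ⊃ v) ≡ v = 1 ≡ 1/4 = 1/4
u ⊃ v = 1/4 ⊃ 1/4 = 1
((v ⊃ v) ≡ v) ∨ (u ⊃ v) = 1/4 ∨ 1 = 1
¬v = ¬1/4 = 0
¬u = ¬1/4 = 0
¬v ⊃ ¬u = 0 ⊃ 0 = 1
¬u = ¬1/4 = 0
v ⊃ ¬u = 1/4 ⊃ 0 = 0
(¬v ⊃ ¬u) ∨ (v ⊃ ¬u) = 1 ∨ 0 = 1
(((v ⊃ v) ≡ v) ∨ (u ⊃ v)) ∨ ((¬v ⊃ ¬u) ∨ (v ⊃ ¬u)) = 1 ∨ 1 = 1

1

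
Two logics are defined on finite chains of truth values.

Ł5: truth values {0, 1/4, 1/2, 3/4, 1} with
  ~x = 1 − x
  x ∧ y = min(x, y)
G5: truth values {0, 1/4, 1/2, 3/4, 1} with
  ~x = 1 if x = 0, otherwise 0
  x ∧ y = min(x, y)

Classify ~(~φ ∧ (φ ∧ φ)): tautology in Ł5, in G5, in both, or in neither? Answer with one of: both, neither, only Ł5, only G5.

In Ł5: at φ = 1/4 the value is 3/4 — not a tautology.
In G5: every assignment gives 1 — tautology.

only G5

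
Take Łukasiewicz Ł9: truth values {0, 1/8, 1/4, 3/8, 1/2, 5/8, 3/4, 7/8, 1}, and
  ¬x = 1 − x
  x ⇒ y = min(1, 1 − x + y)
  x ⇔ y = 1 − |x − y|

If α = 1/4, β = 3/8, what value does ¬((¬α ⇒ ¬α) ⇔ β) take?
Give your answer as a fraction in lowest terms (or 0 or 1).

¬α = ¬1/4 = 3/4
¬α = ¬1/4 = 3/4
¬α ⇒ ¬α = 3/4 ⇒ 3/4 = 1
(¬α ⇒ ¬α) ⇔ β = 1 ⇔ 3/8 = 3/8
¬((¬α ⇒ ¬α) ⇔ β) = ¬3/8 = 5/8

5/8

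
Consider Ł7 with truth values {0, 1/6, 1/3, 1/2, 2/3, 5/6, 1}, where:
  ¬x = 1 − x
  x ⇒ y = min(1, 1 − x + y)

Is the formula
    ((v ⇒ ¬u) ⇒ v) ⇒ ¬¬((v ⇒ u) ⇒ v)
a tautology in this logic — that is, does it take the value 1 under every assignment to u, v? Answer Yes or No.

Counterexample: take u = 2/3, v = 1/2.
¬u = ¬2/3 = 1/3
v ⇒ ¬u = 1/2 ⇒ 1/3 = 5/6
(v ⇒ ¬u) ⇒ v = 5/6 ⇒ 1/2 = 2/3
v ⇒ u = 1/2 ⇒ 2/3 = 1
(v ⇒ u) ⇒ v = 1 ⇒ 1/2 = 1/2
¬((v ⇒ u) ⇒ v) = ¬1/2 = 1/2
¬¬((v ⇒ u) ⇒ v) = ¬1/2 = 1/2
((v ⇒ ¬u) ⇒ v) ⇒ ¬¬((v ⇒ u) ⇒ v) = 2/3 ⇒ 1/2 = 5/6
This gives 5/6 ≠ 1.

No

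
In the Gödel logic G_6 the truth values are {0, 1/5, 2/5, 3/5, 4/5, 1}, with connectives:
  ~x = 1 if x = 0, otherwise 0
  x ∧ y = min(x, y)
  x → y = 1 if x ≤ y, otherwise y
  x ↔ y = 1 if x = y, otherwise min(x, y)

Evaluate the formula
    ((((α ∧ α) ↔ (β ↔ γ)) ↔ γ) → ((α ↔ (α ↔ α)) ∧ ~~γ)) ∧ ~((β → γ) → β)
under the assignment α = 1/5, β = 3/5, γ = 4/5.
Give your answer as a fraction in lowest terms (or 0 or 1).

0

α ∧ α = 1/5 ∧ 1/5 = 1/5
β ↔ γ = 3/5 ↔ 4/5 = 3/5
(α ∧ α) ↔ (β ↔ γ) = 1/5 ↔ 3/5 = 1/5
((α ∧ α) ↔ (β ↔ γ)) ↔ γ = 1/5 ↔ 4/5 = 1/5
α ↔ α = 1/5 ↔ 1/5 = 1
α ↔ (α ↔ α) = 1/5 ↔ 1 = 1/5
~γ = ~4/5 = 0
~~γ = ~0 = 1
(α ↔ (α ↔ α)) ∧ ~~γ = 1/5 ∧ 1 = 1/5
(((α ∧ α) ↔ (β ↔ γ)) ↔ γ) → ((α ↔ (α ↔ α)) ∧ ~~γ) = 1/5 → 1/5 = 1
β → γ = 3/5 → 4/5 = 1
(β → γ) → β = 1 → 3/5 = 3/5
~((β → γ) → β) = ~3/5 = 0
((((α ∧ α) ↔ (β ↔ γ)) ↔ γ) → ((α ↔ (α ↔ α)) ∧ ~~γ)) ∧ ~((β → γ) → β) = 1 ∧ 0 = 0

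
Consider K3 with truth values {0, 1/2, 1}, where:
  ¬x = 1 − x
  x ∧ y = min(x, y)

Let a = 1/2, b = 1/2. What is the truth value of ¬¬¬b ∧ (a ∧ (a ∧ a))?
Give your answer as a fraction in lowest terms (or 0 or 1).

1/2

¬b = ¬1/2 = 1/2
¬¬b = ¬1/2 = 1/2
¬¬¬b = ¬1/2 = 1/2
a ∧ a = 1/2 ∧ 1/2 = 1/2
a ∧ (a ∧ a) = 1/2 ∧ 1/2 = 1/2
¬¬¬b ∧ (a ∧ (a ∧ a)) = 1/2 ∧ 1/2 = 1/2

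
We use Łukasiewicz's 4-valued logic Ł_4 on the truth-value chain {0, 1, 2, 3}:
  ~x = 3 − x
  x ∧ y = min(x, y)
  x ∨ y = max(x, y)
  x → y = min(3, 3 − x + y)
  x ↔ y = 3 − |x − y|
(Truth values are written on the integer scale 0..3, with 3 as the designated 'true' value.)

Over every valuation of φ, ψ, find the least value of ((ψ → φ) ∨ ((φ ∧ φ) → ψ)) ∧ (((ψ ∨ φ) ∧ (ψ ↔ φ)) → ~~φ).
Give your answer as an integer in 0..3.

2

Take φ = 0, ψ = 1:
ψ → φ = 1 → 0 = 2
φ ∧ φ = 0 ∧ 0 = 0
(φ ∧ φ) → ψ = 0 → 1 = 3
(ψ → φ) ∨ ((φ ∧ φ) → ψ) = 2 ∨ 3 = 3
ψ ∨ φ = 1 ∨ 0 = 1
ψ ↔ φ = 1 ↔ 0 = 2
(ψ ∨ φ) ∧ (ψ ↔ φ) = 1 ∧ 2 = 1
~φ = ~0 = 3
~~φ = ~3 = 0
((ψ ∨ φ) ∧ (ψ ↔ φ)) → ~~φ = 1 → 0 = 2
((ψ → φ) ∨ ((φ ∧ φ) → ψ)) ∧ (((ψ ∨ φ) ∧ (ψ ↔ φ)) → ~~φ) = 3 ∧ 2 = 2
No assignment yields a value below 2, so this is the minimum.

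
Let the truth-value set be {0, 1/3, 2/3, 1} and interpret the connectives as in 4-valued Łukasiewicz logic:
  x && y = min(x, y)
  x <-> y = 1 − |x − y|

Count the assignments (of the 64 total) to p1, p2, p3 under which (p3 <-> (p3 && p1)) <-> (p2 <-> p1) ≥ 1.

value 1: 18 assignments (counts)
value 2/3: 26 assignments
value 1/3: 14 assignments
value 0: 6 assignments
So 18 of the 64 assignments meet the threshold.

18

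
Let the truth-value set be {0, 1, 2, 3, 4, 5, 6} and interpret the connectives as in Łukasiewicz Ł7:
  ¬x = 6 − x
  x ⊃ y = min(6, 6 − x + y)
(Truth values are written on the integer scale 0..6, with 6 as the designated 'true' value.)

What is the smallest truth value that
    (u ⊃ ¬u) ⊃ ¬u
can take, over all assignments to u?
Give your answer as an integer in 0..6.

Take u = 3:
¬u = ¬3 = 3
u ⊃ ¬u = 3 ⊃ 3 = 6
¬u = ¬3 = 3
(u ⊃ ¬u) ⊃ ¬u = 6 ⊃ 3 = 3
No assignment yields a value below 3, so this is the minimum.

3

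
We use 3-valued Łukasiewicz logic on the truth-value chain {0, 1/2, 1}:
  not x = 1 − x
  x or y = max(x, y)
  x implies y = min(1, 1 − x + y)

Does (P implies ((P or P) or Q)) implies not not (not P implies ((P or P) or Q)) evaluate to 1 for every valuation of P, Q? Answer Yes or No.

No

Counterexample: take P = 0, Q = 0.
P or P = 0 or 0 = 0
(P or P) or Q = 0 or 0 = 0
P implies ((P or P) or Q) = 0 implies 0 = 1
not P = not 0 = 1
P or P = 0 or 0 = 0
(P or P) or Q = 0 or 0 = 0
not P implies ((P or P) or Q) = 1 implies 0 = 0
not (not P implies ((P or P) or Q)) = not 0 = 1
not not (not P implies ((P or P) or Q)) = not 1 = 0
(P implies ((P or P) or Q)) implies not not (not P implies ((P or P) or Q)) = 1 implies 0 = 0
This gives 0 ≠ 1.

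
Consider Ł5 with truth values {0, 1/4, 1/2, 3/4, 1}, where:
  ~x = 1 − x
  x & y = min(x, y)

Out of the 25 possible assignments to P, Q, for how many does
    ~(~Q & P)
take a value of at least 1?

value 1: 9 assignments (counts)
value 3/4: 7 assignments
value 1/2: 5 assignments
value 1/4: 3 assignments
value 0: 1 assignment
So 9 of the 25 assignments meet the threshold.

9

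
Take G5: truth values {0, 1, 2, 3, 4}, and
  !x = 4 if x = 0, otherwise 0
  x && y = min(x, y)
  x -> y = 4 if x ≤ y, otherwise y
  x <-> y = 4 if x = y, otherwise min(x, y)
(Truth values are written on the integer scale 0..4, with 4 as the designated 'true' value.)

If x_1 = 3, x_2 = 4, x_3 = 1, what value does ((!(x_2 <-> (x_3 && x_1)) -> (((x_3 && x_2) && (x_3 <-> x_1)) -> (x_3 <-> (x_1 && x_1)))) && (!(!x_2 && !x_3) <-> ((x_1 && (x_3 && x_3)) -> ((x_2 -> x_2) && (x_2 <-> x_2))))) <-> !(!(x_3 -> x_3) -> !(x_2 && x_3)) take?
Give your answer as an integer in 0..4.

x_3 && x_1 = 1 && 3 = 1
x_2 <-> (x_3 && x_1) = 4 <-> 1 = 1
!(x_2 <-> (x_3 && x_1)) = !1 = 0
x_3 && x_2 = 1 && 4 = 1
x_3 <-> x_1 = 1 <-> 3 = 1
(x_3 && x_2) && (x_3 <-> x_1) = 1 && 1 = 1
x_1 && x_1 = 3 && 3 = 3
x_3 <-> (x_1 && x_1) = 1 <-> 3 = 1
((x_3 && x_2) && (x_3 <-> x_1)) -> (x_3 <-> (x_1 && x_1)) = 1 -> 1 = 4
!(x_2 <-> (x_3 && x_1)) -> (((x_3 && x_2) && (x_3 <-> x_1)) -> (x_3 <-> (x_1 && x_1))) = 0 -> 4 = 4
!x_2 = !4 = 0
!x_3 = !1 = 0
!x_2 && !x_3 = 0 && 0 = 0
!(!x_2 && !x_3) = !0 = 4
x_3 && x_3 = 1 && 1 = 1
x_1 && (x_3 && x_3) = 3 && 1 = 1
x_2 -> x_2 = 4 -> 4 = 4
x_2 <-> x_2 = 4 <-> 4 = 4
(x_2 -> x_2) && (x_2 <-> x_2) = 4 && 4 = 4
(x_1 && (x_3 && x_3)) -> ((x_2 -> x_2) && (x_2 <-> x_2)) = 1 -> 4 = 4
!(!x_2 && !x_3) <-> ((x_1 && (x_3 && x_3)) -> ((x_2 -> x_2) && (x_2 <-> x_2))) = 4 <-> 4 = 4
(!(x_2 <-> (x_3 && x_1)) -> (((x_3 && x_2) && (x_3 <-> x_1)) -> (x_3 <-> (x_1 && x_1)))) && (!(!x_2 && !x_3) <-> ((x_1 && (x_3 && x_3)) -> ((x_2 -> x_2) && (x_2 <-> x_2)))) = 4 && 4 = 4
x_3 -> x_3 = 1 -> 1 = 4
!(x_3 -> x_3) = !4 = 0
x_2 && x_3 = 4 && 1 = 1
!(x_2 && x_3) = !1 = 0
!(x_3 -> x_3) -> !(x_2 && x_3) = 0 -> 0 = 4
!(!(x_3 -> x_3) -> !(x_2 && x_3)) = !4 = 0
((!(x_2 <-> (x_3 && x_1)) -> (((x_3 && x_2) && (x_3 <-> x_1)) -> (x_3 <-> (x_1 && x_1)))) && (!(!x_2 && !x_3) <-> ((x_1 && (x_3 && x_3)) -> ((x_2 -> x_2) && (x_2 <-> x_2))))) <-> !(!(x_3 -> x_3) -> !(x_2 && x_3)) = 4 <-> 0 = 0

0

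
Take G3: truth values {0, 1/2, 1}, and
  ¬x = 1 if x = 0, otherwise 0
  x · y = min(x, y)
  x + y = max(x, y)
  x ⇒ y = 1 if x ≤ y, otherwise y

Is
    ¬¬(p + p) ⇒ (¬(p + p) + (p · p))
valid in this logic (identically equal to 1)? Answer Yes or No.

No

Counterexample: take p = 1/2.
p + p = 1/2 + 1/2 = 1/2
¬(p + p) = ¬1/2 = 0
¬¬(p + p) = ¬0 = 1
p · p = 1/2 · 1/2 = 1/2
¬(p + p) + (p · p) = 0 + 1/2 = 1/2
¬¬(p + p) ⇒ (¬(p + p) + (p · p)) = 1 ⇒ 1/2 = 1/2
This gives 1/2 ≠ 1.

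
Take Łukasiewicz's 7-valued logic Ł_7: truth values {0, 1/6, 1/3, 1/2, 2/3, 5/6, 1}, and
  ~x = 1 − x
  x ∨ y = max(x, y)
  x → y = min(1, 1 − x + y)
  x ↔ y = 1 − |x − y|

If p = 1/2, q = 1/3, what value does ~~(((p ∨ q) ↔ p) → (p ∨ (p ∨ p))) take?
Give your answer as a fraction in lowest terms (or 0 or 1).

1/2

p ∨ q = 1/2 ∨ 1/3 = 1/2
(p ∨ q) ↔ p = 1/2 ↔ 1/2 = 1
p ∨ p = 1/2 ∨ 1/2 = 1/2
p ∨ (p ∨ p) = 1/2 ∨ 1/2 = 1/2
((p ∨ q) ↔ p) → (p ∨ (p ∨ p)) = 1 → 1/2 = 1/2
~(((p ∨ q) ↔ p) → (p ∨ (p ∨ p))) = ~1/2 = 1/2
~~(((p ∨ q) ↔ p) → (p ∨ (p ∨ p))) = ~1/2 = 1/2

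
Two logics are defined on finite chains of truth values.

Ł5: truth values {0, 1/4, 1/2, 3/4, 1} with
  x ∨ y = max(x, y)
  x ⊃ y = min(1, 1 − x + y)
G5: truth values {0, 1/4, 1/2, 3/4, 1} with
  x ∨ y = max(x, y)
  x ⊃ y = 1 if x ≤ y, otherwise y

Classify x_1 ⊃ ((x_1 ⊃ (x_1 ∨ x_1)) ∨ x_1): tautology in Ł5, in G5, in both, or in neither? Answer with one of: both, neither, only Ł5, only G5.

In Ł5: every assignment gives 1 — tautology.
In G5: every assignment gives 1 — tautology.

both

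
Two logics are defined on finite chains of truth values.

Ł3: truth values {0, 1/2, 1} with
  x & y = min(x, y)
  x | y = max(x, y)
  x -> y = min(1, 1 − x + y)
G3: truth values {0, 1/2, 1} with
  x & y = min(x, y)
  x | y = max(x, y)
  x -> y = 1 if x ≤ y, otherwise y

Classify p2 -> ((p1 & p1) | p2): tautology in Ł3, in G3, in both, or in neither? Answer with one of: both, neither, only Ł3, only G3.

both

In Ł3: every assignment gives 1 — tautology.
In G3: every assignment gives 1 — tautology.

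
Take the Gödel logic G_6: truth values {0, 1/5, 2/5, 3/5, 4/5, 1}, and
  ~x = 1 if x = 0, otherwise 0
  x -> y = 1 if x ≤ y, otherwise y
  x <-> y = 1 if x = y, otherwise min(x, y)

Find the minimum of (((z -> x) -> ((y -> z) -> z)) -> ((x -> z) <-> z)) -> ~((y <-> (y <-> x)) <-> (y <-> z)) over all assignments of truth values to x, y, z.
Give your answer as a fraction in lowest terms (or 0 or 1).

0

Take x = 0, y = 0, z = 1/5:
z -> x = 1/5 -> 0 = 0
y -> z = 0 -> 1/5 = 1
(y -> z) -> z = 1 -> 1/5 = 1/5
(z -> x) -> ((y -> z) -> z) = 0 -> 1/5 = 1
x -> z = 0 -> 1/5 = 1
(x -> z) <-> z = 1 <-> 1/5 = 1/5
((z -> x) -> ((y -> z) -> z)) -> ((x -> z) <-> z) = 1 -> 1/5 = 1/5
y <-> x = 0 <-> 0 = 1
y <-> (y <-> x) = 0 <-> 1 = 0
y <-> z = 0 <-> 1/5 = 0
(y <-> (y <-> x)) <-> (y <-> z) = 0 <-> 0 = 1
~((y <-> (y <-> x)) <-> (y <-> z)) = ~1 = 0
(((z -> x) -> ((y -> z) -> z)) -> ((x -> z) <-> z)) -> ~((y <-> (y <-> x)) <-> (y <-> z)) = 1/5 -> 0 = 0
No assignment yields a value below 0, so this is the minimum.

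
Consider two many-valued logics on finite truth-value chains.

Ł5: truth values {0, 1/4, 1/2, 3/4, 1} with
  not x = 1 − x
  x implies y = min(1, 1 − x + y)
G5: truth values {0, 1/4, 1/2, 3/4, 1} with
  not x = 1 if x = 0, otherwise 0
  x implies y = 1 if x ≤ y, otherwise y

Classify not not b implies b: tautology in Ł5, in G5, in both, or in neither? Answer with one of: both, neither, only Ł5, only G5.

In Ł5: every assignment gives 1 — tautology.
In G5: at b = 1/4 the value is 1/4 — not a tautology.

only Ł5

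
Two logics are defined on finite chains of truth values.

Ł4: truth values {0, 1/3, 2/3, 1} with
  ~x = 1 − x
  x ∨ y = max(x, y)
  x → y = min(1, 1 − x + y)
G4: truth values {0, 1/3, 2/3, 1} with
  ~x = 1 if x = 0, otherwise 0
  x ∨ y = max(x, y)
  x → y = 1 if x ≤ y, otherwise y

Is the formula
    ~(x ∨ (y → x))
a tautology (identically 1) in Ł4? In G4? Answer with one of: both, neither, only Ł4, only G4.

In Ł4: at x = 0, y = 0 the value is 0 — not a tautology.
In G4: at x = 0, y = 0 the value is 0 — not a tautology.

neither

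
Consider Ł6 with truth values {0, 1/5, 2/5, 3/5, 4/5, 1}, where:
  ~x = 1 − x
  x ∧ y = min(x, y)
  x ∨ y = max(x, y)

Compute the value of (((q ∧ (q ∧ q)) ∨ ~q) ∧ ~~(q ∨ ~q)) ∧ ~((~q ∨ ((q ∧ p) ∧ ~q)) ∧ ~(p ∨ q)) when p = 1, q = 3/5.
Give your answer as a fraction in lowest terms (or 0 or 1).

3/5

q ∧ q = 3/5 ∧ 3/5 = 3/5
q ∧ (q ∧ q) = 3/5 ∧ 3/5 = 3/5
~q = ~3/5 = 2/5
(q ∧ (q ∧ q)) ∨ ~q = 3/5 ∨ 2/5 = 3/5
~q = ~3/5 = 2/5
q ∨ ~q = 3/5 ∨ 2/5 = 3/5
~(q ∨ ~q) = ~3/5 = 2/5
~~(q ∨ ~q) = ~2/5 = 3/5
((q ∧ (q ∧ q)) ∨ ~q) ∧ ~~(q ∨ ~q) = 3/5 ∧ 3/5 = 3/5
~q = ~3/5 = 2/5
q ∧ p = 3/5 ∧ 1 = 3/5
~q = ~3/5 = 2/5
(q ∧ p) ∧ ~q = 3/5 ∧ 2/5 = 2/5
~q ∨ ((q ∧ p) ∧ ~q) = 2/5 ∨ 2/5 = 2/5
p ∨ q = 1 ∨ 3/5 = 1
~(p ∨ q) = ~1 = 0
(~q ∨ ((q ∧ p) ∧ ~q)) ∧ ~(p ∨ q) = 2/5 ∧ 0 = 0
~((~q ∨ ((q ∧ p) ∧ ~q)) ∧ ~(p ∨ q)) = ~0 = 1
(((q ∧ (q ∧ q)) ∨ ~q) ∧ ~~(q ∨ ~q)) ∧ ~((~q ∨ ((q ∧ p) ∧ ~q)) ∧ ~(p ∨ q)) = 3/5 ∧ 1 = 3/5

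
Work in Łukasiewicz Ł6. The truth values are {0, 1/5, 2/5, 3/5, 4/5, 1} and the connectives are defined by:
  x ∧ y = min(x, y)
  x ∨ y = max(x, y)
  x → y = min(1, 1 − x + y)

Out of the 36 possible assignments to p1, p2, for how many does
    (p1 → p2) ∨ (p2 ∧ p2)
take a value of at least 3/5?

value 1: 21 assignments (counts)
value 4/5: 5 assignments (counts)
value 3/5: 4 assignments (counts)
value 2/5: 3 assignments
value 1/5: 2 assignments
value 0: 1 assignment
So 30 of the 36 assignments meet the threshold.

30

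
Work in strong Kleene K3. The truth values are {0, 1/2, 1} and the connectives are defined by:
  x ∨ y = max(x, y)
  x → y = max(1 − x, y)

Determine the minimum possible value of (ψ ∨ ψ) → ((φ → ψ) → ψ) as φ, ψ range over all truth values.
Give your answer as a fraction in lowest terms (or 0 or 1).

1/2

Take φ = 0, ψ = 1/2:
ψ ∨ ψ = 1/2 ∨ 1/2 = 1/2
φ → ψ = 0 → 1/2 = 1
(φ → ψ) → ψ = 1 → 1/2 = 1/2
(ψ ∨ ψ) → ((φ → ψ) → ψ) = 1/2 → 1/2 = 1/2
No assignment yields a value below 1/2, so this is the minimum.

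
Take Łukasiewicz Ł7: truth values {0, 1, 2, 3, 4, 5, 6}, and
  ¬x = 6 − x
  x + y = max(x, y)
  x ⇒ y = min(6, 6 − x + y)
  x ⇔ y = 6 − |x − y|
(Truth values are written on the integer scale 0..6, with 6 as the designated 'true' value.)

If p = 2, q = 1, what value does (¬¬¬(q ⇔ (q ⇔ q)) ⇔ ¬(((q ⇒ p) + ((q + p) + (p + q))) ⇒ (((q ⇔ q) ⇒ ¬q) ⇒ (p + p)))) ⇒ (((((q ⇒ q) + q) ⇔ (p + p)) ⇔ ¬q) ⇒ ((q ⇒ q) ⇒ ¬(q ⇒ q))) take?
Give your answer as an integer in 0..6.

q ⇔ q = 1 ⇔ 1 = 6
q ⇔ (q ⇔ q) = 1 ⇔ 6 = 1
¬(q ⇔ (q ⇔ q)) = ¬1 = 5
¬¬(q ⇔ (q ⇔ q)) = ¬5 = 1
¬¬¬(q ⇔ (q ⇔ q)) = ¬1 = 5
q ⇒ p = 1 ⇒ 2 = 6
q + p = 1 + 2 = 2
p + q = 2 + 1 = 2
(q + p) + (p + q) = 2 + 2 = 2
(q ⇒ p) + ((q + p) + (p + q)) = 6 + 2 = 6
q ⇔ q = 1 ⇔ 1 = 6
¬q = ¬1 = 5
(q ⇔ q) ⇒ ¬q = 6 ⇒ 5 = 5
p + p = 2 + 2 = 2
((q ⇔ q) ⇒ ¬q) ⇒ (p + p) = 5 ⇒ 2 = 3
((q ⇒ p) + ((q + p) + (p + q))) ⇒ (((q ⇔ q) ⇒ ¬q) ⇒ (p + p)) = 6 ⇒ 3 = 3
¬(((q ⇒ p) + ((q + p) + (p + q))) ⇒ (((q ⇔ q) ⇒ ¬q) ⇒ (p + p))) = ¬3 = 3
¬¬¬(q ⇔ (q ⇔ q)) ⇔ ¬(((q ⇒ p) + ((q + p) + (p + q))) ⇒ (((q ⇔ q) ⇒ ¬q) ⇒ (p + p))) = 5 ⇔ 3 = 4
q ⇒ q = 1 ⇒ 1 = 6
(q ⇒ q) + q = 6 + 1 = 6
p + p = 2 + 2 = 2
((q ⇒ q) + q) ⇔ (p + p) = 6 ⇔ 2 = 2
¬q = ¬1 = 5
(((q ⇒ q) + q) ⇔ (p + p)) ⇔ ¬q = 2 ⇔ 5 = 3
q ⇒ q = 1 ⇒ 1 = 6
q ⇒ q = 1 ⇒ 1 = 6
¬(q ⇒ q) = ¬6 = 0
(q ⇒ q) ⇒ ¬(q ⇒ q) = 6 ⇒ 0 = 0
((((q ⇒ q) + q) ⇔ (p + p)) ⇔ ¬q) ⇒ ((q ⇒ q) ⇒ ¬(q ⇒ q)) = 3 ⇒ 0 = 3
(¬¬¬(q ⇔ (q ⇔ q)) ⇔ ¬(((q ⇒ p) + ((q + p) + (p + q))) ⇒ (((q ⇔ q) ⇒ ¬q) ⇒ (p + p)))) ⇒ (((((q ⇒ q) + q) ⇔ (p + p)) ⇔ ¬q) ⇒ ((q ⇒ q) ⇒ ¬(q ⇒ q))) = 4 ⇒ 3 = 5

5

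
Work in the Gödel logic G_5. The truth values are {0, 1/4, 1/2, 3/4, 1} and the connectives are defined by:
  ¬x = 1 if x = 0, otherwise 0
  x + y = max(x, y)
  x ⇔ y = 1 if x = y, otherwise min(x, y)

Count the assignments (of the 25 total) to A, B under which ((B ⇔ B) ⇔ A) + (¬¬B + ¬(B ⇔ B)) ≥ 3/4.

value 1: 21 assignments (counts)
value 3/4: 1 assignment (counts)
value 1/2: 1 assignment
value 1/4: 1 assignment
value 0: 1 assignment
So 22 of the 25 assignments meet the threshold.

22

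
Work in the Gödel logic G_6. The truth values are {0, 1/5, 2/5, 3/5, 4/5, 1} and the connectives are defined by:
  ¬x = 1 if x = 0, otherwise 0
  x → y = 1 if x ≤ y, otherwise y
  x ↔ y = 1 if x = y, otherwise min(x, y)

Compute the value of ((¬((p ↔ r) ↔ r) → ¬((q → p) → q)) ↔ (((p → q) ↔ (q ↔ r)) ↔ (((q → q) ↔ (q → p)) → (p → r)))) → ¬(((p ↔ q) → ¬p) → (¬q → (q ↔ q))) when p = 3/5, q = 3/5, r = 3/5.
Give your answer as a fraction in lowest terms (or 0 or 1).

0

p ↔ r = 3/5 ↔ 3/5 = 1
(p ↔ r) ↔ r = 1 ↔ 3/5 = 3/5
¬((p ↔ r) ↔ r) = ¬3/5 = 0
q → p = 3/5 → 3/5 = 1
(q → p) → q = 1 → 3/5 = 3/5
¬((q → p) → q) = ¬3/5 = 0
¬((p ↔ r) ↔ r) → ¬((q → p) → q) = 0 → 0 = 1
p → q = 3/5 → 3/5 = 1
q ↔ r = 3/5 ↔ 3/5 = 1
(p → q) ↔ (q ↔ r) = 1 ↔ 1 = 1
q → q = 3/5 → 3/5 = 1
q → p = 3/5 → 3/5 = 1
(q → q) ↔ (q → p) = 1 ↔ 1 = 1
p → r = 3/5 → 3/5 = 1
((q → q) ↔ (q → p)) → (p → r) = 1 → 1 = 1
((p → q) ↔ (q ↔ r)) ↔ (((q → q) ↔ (q → p)) → (p → r)) = 1 ↔ 1 = 1
(¬((p ↔ r) ↔ r) → ¬((q → p) → q)) ↔ (((p → q) ↔ (q ↔ r)) ↔ (((q → q) ↔ (q → p)) → (p → r))) = 1 ↔ 1 = 1
p ↔ q = 3/5 ↔ 3/5 = 1
¬p = ¬3/5 = 0
(p ↔ q) → ¬p = 1 → 0 = 0
¬q = ¬3/5 = 0
q ↔ q = 3/5 ↔ 3/5 = 1
¬q → (q ↔ q) = 0 → 1 = 1
((p ↔ q) → ¬p) → (¬q → (q ↔ q)) = 0 → 1 = 1
¬(((p ↔ q) → ¬p) → (¬q → (q ↔ q))) = ¬1 = 0
((¬((p ↔ r) ↔ r) → ¬((q → p) → q)) ↔ (((p → q) ↔ (q ↔ r)) ↔ (((q → q) ↔ (q → p)) → (p → r)))) → ¬(((p ↔ q) → ¬p) → (¬q → (q ↔ q))) = 1 → 0 = 0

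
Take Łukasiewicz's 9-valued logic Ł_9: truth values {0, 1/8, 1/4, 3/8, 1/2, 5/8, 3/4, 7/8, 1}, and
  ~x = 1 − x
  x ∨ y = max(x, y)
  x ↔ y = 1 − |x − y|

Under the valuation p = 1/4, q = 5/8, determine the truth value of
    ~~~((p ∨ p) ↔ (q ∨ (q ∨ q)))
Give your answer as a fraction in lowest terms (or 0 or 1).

3/8

p ∨ p = 1/4 ∨ 1/4 = 1/4
q ∨ q = 5/8 ∨ 5/8 = 5/8
q ∨ (q ∨ q) = 5/8 ∨ 5/8 = 5/8
(p ∨ p) ↔ (q ∨ (q ∨ q)) = 1/4 ↔ 5/8 = 5/8
~((p ∨ p) ↔ (q ∨ (q ∨ q))) = ~5/8 = 3/8
~~((p ∨ p) ↔ (q ∨ (q ∨ q))) = ~3/8 = 5/8
~~~((p ∨ p) ↔ (q ∨ (q ∨ q))) = ~5/8 = 3/8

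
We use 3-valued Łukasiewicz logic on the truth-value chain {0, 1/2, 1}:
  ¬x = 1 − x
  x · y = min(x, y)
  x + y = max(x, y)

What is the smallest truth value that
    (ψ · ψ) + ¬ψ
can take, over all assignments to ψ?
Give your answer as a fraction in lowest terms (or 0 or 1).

1/2

Take ψ = 1/2:
ψ · ψ = 1/2 · 1/2 = 1/2
¬ψ = ¬1/2 = 1/2
(ψ · ψ) + ¬ψ = 1/2 + 1/2 = 1/2
No assignment yields a value below 1/2, so this is the minimum.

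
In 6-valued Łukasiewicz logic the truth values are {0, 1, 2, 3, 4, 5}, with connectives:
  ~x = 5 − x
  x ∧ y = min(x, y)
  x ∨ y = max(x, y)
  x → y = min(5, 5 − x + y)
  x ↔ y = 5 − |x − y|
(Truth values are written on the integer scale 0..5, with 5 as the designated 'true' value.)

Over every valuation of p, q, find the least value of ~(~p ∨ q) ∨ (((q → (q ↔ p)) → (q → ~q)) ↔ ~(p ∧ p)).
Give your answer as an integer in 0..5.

Take p = 4, q = 3:
~p = ~4 = 1
~p ∨ q = 1 ∨ 3 = 3
~(~p ∨ q) = ~3 = 2
q ↔ p = 3 ↔ 4 = 4
q → (q ↔ p) = 3 → 4 = 5
~q = ~3 = 2
q → ~q = 3 → 2 = 4
(q → (q ↔ p)) → (q → ~q) = 5 → 4 = 4
p ∧ p = 4 ∧ 4 = 4
~(p ∧ p) = ~4 = 1
((q → (q ↔ p)) → (q → ~q)) ↔ ~(p ∧ p) = 4 ↔ 1 = 2
~(~p ∨ q) ∨ (((q → (q ↔ p)) → (q → ~q)) ↔ ~(p ∧ p)) = 2 ∨ 2 = 2
No assignment yields a value below 2, so this is the minimum.

2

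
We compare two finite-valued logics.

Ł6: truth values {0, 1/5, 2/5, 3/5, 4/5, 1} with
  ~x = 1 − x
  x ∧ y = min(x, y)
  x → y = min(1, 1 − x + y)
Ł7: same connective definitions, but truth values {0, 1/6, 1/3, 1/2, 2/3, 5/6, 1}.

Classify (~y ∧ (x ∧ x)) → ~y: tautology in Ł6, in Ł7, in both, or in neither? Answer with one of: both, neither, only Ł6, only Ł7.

In Ł6: every assignment gives 1 — tautology.
In Ł7: every assignment gives 1 — tautology.

both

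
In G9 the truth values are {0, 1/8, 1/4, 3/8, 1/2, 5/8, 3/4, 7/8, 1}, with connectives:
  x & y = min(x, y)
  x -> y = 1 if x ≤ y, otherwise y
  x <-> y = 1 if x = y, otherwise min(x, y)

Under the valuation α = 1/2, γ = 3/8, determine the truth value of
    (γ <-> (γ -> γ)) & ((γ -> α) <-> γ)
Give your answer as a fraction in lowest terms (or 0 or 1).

γ -> γ = 3/8 -> 3/8 = 1
γ <-> (γ -> γ) = 3/8 <-> 1 = 3/8
γ -> α = 3/8 -> 1/2 = 1
(γ -> α) <-> γ = 1 <-> 3/8 = 3/8
(γ <-> (γ -> γ)) & ((γ -> α) <-> γ) = 3/8 & 3/8 = 3/8

3/8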